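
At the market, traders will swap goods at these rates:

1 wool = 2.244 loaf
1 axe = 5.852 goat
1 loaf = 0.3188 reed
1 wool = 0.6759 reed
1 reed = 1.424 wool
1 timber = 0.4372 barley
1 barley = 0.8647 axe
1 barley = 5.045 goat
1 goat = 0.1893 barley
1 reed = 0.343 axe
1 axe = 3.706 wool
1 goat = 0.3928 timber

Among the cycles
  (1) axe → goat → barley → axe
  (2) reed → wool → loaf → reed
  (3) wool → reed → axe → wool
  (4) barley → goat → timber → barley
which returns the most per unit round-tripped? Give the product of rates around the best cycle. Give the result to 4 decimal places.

(1) 5.852 × 0.1893 × 0.8647 = 0.95790
(2) 1.424 × 2.244 × 0.3188 = 1.01871
(3) 0.6759 × 0.343 × 3.706 = 0.85918
(4) 5.045 × 0.3928 × 0.4372 = 0.86639
Highest is cycle (2) at 1.0187 (>1, arbitrage).

1.0187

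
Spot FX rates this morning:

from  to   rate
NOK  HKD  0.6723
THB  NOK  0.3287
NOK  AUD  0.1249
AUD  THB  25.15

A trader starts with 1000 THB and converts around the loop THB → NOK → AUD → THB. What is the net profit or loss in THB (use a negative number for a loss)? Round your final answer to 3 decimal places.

32.524

1000 THB × 0.3287 = 328.7 NOK
328.7 NOK × 0.1249 = 41.05463 AUD
41.05463 AUD × 25.15 = 1032.5239445 THB
Net change: 1032.5239445 − 1000 = 32.5239445 THB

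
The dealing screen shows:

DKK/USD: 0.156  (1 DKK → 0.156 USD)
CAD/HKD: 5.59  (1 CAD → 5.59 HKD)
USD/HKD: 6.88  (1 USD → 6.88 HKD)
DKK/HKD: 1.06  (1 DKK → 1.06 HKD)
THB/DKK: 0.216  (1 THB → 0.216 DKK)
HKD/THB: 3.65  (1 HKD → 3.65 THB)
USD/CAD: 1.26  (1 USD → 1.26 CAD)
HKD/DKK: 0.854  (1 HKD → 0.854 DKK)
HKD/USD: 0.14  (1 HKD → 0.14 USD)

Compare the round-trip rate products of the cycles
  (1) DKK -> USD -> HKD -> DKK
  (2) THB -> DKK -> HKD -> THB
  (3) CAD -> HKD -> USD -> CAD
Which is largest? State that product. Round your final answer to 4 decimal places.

(1) 0.156 × 6.88 × 0.854 = 0.91658
(2) 0.216 × 1.06 × 3.65 = 0.83570
(3) 5.59 × 0.14 × 1.26 = 0.98608
Highest is cycle (3) at 0.9861 (≤1, no arbitrage).

0.9861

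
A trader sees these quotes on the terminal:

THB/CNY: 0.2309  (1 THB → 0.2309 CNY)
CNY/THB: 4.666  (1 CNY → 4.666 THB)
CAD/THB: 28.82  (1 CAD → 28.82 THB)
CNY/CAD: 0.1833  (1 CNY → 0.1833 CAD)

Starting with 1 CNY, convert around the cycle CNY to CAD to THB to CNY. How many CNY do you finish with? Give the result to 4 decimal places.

1 CNY × 0.1833 = 0.1833 CAD
0.1833 CAD × 28.82 = 5.282706 THB
5.282706 THB × 0.2309 = 1.2197768154 CNY

1.2198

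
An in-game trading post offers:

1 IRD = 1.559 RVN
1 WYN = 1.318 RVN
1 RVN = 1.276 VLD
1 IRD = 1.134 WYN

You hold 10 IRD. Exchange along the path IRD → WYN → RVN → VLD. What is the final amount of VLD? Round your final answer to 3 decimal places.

10 IRD × 1.134 = 11.34 WYN
11.34 WYN × 1.318 = 14.94612 RVN
14.94612 RVN × 1.276 = 19.07124912 VLD

19.071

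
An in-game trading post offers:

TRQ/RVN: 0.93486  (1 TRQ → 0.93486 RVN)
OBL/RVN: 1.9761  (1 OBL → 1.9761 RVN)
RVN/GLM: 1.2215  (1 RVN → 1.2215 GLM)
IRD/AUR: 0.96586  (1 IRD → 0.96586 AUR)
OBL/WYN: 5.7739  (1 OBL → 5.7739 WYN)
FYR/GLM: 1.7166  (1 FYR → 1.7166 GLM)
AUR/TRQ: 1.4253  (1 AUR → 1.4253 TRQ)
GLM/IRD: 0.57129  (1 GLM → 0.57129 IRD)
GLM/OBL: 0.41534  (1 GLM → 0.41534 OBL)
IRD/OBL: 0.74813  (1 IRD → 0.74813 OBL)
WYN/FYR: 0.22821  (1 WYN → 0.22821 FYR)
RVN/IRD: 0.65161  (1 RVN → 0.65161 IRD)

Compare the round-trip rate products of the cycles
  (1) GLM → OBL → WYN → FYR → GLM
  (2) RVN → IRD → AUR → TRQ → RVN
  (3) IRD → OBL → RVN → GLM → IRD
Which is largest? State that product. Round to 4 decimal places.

1.0317

(1) 0.41534 × 5.7739 × 0.22821 × 1.7166 = 0.93946
(2) 0.65161 × 0.96586 × 1.4253 × 0.93486 = 0.83860
(3) 0.74813 × 1.9761 × 1.2215 × 0.57129 = 1.03166
Highest is cycle (3) at 1.0317 (>1, arbitrage).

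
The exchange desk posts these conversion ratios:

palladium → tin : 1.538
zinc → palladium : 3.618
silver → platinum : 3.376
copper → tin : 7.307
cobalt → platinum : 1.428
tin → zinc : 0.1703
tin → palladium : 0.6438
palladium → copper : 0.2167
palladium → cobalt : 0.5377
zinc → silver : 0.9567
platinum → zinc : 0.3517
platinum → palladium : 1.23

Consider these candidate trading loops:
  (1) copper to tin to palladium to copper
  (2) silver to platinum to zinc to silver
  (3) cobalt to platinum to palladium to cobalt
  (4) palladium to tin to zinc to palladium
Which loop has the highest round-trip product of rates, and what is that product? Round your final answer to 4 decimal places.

(1) 7.307 × 0.6438 × 0.2167 = 1.01941
(2) 3.376 × 0.3517 × 0.9567 = 1.13593
(3) 1.428 × 1.23 × 0.5377 = 0.94444
(4) 1.538 × 0.1703 × 3.618 = 0.94763
Highest is cycle (2) at 1.1359 (>1, arbitrage).

1.1359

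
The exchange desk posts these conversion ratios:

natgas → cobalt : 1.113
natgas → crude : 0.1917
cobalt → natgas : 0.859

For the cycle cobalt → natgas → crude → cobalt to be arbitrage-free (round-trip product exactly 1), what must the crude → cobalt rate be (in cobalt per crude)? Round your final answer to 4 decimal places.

6.0727

Known legs of the cycle: 0.859 × 0.1917 = 0.1646703
For no arbitrage the full-cycle product must be 1, so the missing rate is 1 / 0.1646703 ≈ 6.072741.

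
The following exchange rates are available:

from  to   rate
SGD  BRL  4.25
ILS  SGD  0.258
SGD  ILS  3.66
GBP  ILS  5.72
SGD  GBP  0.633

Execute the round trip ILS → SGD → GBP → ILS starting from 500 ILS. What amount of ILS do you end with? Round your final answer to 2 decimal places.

500 ILS × 0.258 = 129 SGD
129 SGD × 0.633 = 81.657 GBP
81.657 GBP × 5.72 = 467.07804 ILS

467.08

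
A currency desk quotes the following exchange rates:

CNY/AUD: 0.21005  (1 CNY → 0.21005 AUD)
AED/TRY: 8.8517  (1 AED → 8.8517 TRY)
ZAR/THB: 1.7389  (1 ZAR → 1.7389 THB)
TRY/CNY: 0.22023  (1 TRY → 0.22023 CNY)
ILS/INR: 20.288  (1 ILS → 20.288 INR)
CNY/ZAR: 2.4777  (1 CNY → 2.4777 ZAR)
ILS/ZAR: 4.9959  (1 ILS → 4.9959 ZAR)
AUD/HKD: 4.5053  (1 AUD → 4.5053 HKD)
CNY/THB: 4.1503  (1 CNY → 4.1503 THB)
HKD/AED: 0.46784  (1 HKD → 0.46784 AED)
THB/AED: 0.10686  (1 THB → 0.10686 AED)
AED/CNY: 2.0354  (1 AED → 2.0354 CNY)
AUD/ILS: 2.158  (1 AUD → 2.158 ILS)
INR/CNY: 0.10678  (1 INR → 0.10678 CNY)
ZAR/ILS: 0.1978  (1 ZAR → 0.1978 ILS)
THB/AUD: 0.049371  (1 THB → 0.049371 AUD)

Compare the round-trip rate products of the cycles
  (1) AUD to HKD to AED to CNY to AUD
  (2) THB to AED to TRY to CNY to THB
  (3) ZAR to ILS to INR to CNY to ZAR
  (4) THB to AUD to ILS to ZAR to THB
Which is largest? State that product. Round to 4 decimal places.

(1) 4.5053 × 0.46784 × 2.0354 × 0.21005 = 0.90114
(2) 0.10686 × 8.8517 × 0.22023 × 4.1503 = 0.86457
(3) 0.1978 × 20.288 × 0.10678 × 2.4777 = 1.06171
(4) 0.049371 × 2.158 × 4.9959 × 1.7389 = 0.92558
Highest is cycle (3) at 1.0617 (>1, arbitrage).

1.0617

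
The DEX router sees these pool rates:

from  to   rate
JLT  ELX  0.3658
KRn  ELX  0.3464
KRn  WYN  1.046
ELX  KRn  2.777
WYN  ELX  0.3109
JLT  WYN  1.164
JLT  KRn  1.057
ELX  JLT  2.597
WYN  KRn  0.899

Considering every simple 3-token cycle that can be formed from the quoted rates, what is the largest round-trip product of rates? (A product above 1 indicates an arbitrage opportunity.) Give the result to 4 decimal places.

KRn→ELX→JLT→KRn: 0.3464 × 2.597 × 1.057 = 0.95088
WYN→ELX→JLT→WYN: 0.3109 × 2.597 × 1.164 = 0.93982
WYN→ELX→KRn→WYN: 0.3109 × 2.777 × 1.046 = 0.90308
Maximum is KRn→ELX→JLT→KRn at 0.9509; no arbitrage — every cycle loses value.

0.9509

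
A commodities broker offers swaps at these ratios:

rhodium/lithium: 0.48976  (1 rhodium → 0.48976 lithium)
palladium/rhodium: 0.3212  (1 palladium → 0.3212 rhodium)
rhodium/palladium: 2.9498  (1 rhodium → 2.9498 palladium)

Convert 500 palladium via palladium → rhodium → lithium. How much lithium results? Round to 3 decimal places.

78.655

500 palladium × 0.3212 = 160.6 rhodium
160.6 rhodium × 0.48976 = 78.655456 lithium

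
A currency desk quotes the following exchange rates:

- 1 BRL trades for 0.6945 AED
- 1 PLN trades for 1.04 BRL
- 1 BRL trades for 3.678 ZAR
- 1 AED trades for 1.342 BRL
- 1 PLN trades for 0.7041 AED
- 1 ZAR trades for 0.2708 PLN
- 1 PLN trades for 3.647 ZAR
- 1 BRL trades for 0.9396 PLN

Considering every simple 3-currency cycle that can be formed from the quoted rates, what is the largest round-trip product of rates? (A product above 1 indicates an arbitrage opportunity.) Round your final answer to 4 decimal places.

BRL→ZAR→PLN→BRL: 3.678 × 0.2708 × 1.04 = 1.03584
BRL→PLN→AED→BRL: 0.9396 × 0.7041 × 1.342 = 0.88783
Maximum is BRL→ZAR→PLN→BRL at 1.0358; arbitrage exists.

1.0358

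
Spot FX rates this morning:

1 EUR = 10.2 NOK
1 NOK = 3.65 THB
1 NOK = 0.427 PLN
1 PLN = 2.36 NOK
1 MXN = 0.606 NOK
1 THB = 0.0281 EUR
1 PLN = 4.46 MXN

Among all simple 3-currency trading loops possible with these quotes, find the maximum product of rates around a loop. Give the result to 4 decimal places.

MXN→NOK→PLN→MXN: 0.606 × 0.427 × 4.46 = 1.15408
THB→EUR→NOK→THB: 0.0281 × 10.2 × 3.65 = 1.04616
Maximum is MXN→NOK→PLN→MXN at 1.1541; arbitrage exists.

1.1541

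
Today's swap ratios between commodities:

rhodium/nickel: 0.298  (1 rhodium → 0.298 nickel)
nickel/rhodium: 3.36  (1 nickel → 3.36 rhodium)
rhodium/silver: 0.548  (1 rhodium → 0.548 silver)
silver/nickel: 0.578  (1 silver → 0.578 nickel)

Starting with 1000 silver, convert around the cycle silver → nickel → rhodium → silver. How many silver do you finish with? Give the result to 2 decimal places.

1000 silver × 0.578 = 578 nickel
578 nickel × 3.36 = 1942.08 rhodium
1942.08 rhodium × 0.548 = 1064.25984 silver

1064.26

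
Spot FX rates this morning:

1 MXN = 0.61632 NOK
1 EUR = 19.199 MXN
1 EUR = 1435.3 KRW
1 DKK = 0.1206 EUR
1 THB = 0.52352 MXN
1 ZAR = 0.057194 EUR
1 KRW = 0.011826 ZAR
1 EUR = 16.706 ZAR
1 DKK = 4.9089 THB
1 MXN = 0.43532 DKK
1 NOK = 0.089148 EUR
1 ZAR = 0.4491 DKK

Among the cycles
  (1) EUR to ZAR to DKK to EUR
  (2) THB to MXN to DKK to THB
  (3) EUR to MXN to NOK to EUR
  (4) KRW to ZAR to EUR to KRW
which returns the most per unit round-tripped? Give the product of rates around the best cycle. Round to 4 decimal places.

(1) 16.706 × 0.4491 × 0.1206 = 0.90482
(2) 0.52352 × 0.43532 × 4.9089 = 1.11873
(3) 19.199 × 0.61632 × 0.089148 = 1.05486
(4) 0.011826 × 0.057194 × 1435.3 = 0.97080
Highest is cycle (2) at 1.1187 (>1, arbitrage).

1.1187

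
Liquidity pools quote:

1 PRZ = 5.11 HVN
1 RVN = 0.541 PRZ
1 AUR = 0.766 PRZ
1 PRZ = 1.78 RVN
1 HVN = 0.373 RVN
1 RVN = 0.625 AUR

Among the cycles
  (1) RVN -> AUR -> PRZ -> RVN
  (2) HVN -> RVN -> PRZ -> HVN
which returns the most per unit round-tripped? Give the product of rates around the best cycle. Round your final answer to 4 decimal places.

(1) 0.625 × 0.766 × 1.78 = 0.85218
(2) 0.373 × 0.541 × 5.11 = 1.03116
Highest is cycle (2) at 1.0312 (>1, arbitrage).

1.0312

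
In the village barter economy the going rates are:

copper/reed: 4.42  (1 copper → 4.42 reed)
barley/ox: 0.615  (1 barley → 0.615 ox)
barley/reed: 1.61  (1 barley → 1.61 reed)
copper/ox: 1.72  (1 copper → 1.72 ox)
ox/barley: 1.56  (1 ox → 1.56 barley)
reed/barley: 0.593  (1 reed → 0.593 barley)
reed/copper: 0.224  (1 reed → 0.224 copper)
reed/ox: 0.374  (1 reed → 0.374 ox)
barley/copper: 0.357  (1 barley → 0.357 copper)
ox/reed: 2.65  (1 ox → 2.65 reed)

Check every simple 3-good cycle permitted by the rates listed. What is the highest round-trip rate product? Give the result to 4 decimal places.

1.0210

reed→copper→ox→reed: 0.224 × 1.72 × 2.65 = 1.02099
barley→ox→reed→barley: 0.615 × 2.65 × 0.593 = 0.96644
barley→copper→ox→barley: 0.357 × 1.72 × 1.56 = 0.95790
barley→reed→ox→barley: 1.61 × 0.374 × 1.56 = 0.93934
barley→copper→reed→barley: 0.357 × 4.42 × 0.593 = 0.93572
Maximum is reed→copper→ox→reed at 1.0210; arbitrage exists.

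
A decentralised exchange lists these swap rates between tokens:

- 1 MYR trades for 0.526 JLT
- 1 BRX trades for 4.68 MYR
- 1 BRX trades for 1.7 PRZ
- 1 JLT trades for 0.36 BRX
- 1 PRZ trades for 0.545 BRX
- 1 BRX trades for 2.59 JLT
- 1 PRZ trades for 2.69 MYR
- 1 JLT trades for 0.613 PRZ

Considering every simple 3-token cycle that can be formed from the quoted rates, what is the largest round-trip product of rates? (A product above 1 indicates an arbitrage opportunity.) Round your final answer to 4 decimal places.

BRX→MYR→JLT→BRX: 4.68 × 0.526 × 0.36 = 0.88620
PRZ→MYR→JLT→PRZ: 2.69 × 0.526 × 0.613 = 0.86736
BRX→JLT→PRZ→BRX: 2.59 × 0.613 × 0.545 = 0.86528
Maximum is BRX→MYR→JLT→BRX at 0.8862; no arbitrage — every cycle loses value.

0.8862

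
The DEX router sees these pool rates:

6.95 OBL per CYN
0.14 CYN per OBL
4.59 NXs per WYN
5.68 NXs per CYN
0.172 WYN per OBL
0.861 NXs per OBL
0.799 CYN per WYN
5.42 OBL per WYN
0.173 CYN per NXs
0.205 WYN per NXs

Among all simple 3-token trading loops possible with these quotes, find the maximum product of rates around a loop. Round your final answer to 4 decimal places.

NXs→CYN→OBL→NXs: 0.173 × 6.95 × 0.861 = 1.03522
NXs→WYN→OBL→NXs: 0.205 × 5.42 × 0.861 = 0.95666
WYN→CYN→OBL→WYN: 0.799 × 6.95 × 0.172 = 0.95512
NXs→WYN→CYN→NXs: 0.205 × 0.799 × 5.68 = 0.93036
Maximum is NXs→CYN→OBL→NXs at 1.0352; arbitrage exists.

1.0352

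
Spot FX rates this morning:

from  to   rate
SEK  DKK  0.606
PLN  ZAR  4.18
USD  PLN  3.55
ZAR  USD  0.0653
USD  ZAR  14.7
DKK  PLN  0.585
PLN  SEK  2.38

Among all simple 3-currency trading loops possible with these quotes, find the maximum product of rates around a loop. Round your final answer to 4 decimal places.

0.9690

USD→PLN→ZAR→USD: 3.55 × 4.18 × 0.0653 = 0.96899
DKK→PLN→SEK→DKK: 0.585 × 2.38 × 0.606 = 0.84373
Maximum is USD→PLN→ZAR→USD at 0.9690; no arbitrage — every cycle loses value.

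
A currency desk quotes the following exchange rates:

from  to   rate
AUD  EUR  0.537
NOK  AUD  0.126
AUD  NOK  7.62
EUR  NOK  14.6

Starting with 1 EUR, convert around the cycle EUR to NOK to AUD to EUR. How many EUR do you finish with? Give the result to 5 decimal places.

0.98787

1 EUR × 14.6 = 14.6 NOK
14.6 NOK × 0.126 = 1.8396 AUD
1.8396 AUD × 0.537 = 0.9878652 EUR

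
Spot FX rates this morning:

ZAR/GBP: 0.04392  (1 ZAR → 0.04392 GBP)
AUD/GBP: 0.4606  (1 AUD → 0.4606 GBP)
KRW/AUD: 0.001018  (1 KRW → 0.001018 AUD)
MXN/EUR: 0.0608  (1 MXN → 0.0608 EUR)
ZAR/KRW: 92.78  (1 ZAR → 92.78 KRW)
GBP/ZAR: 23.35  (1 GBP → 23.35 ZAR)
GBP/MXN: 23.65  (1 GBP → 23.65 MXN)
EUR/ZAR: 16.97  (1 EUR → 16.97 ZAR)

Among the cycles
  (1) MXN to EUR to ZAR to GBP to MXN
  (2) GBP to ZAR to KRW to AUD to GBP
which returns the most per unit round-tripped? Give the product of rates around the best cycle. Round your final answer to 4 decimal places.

(1) 0.0608 × 16.97 × 0.04392 × 23.65 = 1.07171
(2) 23.35 × 92.78 × 0.001018 × 0.4606 = 1.01581
Highest is cycle (1) at 1.0717 (>1, arbitrage).

1.0717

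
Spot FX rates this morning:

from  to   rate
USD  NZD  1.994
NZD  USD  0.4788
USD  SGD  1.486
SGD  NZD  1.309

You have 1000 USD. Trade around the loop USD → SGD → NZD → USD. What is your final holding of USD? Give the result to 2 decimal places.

1000 USD × 1.486 = 1486 SGD
1486 SGD × 1.309 = 1945.174 NZD
1945.174 NZD × 0.4788 = 931.3493112 USD

931.35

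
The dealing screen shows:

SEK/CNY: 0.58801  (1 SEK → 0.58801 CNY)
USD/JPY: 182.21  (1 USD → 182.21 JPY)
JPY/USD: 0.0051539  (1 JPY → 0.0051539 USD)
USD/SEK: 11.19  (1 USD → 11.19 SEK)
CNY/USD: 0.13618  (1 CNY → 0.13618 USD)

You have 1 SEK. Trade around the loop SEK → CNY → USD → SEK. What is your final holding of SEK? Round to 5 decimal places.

1 SEK × 0.58801 = 0.58801 CNY
0.58801 CNY × 0.13618 = 0.0800752018 USD
0.0800752018 USD × 11.19 = 0.896041508142 SEK

0.89604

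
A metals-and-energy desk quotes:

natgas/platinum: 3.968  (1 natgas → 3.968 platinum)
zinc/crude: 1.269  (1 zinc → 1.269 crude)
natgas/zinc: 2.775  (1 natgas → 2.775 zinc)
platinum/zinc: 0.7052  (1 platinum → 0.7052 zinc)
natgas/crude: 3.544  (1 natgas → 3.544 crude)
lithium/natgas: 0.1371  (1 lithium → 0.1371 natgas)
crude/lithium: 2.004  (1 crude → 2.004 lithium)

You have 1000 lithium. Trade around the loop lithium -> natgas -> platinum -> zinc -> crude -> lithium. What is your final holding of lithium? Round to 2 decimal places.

975.62

1000 lithium × 0.1371 = 137.1 natgas
137.1 natgas × 3.968 = 544.0128 platinum
544.0128 platinum × 0.7052 = 383.63782656 zinc
383.63782656 zinc × 1.269 = 486.83640190464 crude
486.83640190464 crude × 2.004 = 975.62014941689856 lithium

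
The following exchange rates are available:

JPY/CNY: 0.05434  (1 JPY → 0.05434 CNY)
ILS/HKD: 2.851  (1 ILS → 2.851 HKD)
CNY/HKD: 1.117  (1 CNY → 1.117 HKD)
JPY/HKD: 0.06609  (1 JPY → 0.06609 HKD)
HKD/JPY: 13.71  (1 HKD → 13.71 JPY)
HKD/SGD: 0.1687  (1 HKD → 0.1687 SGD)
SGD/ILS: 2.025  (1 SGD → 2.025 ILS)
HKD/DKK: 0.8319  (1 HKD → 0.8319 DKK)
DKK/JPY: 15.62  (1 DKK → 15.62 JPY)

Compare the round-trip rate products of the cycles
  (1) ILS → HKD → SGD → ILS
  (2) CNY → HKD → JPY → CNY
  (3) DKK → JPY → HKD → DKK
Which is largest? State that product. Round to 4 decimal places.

0.9740

(1) 2.851 × 0.1687 × 2.025 = 0.97395
(2) 1.117 × 13.71 × 0.05434 = 0.83217
(3) 15.62 × 0.06609 × 0.8319 = 0.85879
Highest is cycle (1) at 0.9740 (≤1, no arbitrage).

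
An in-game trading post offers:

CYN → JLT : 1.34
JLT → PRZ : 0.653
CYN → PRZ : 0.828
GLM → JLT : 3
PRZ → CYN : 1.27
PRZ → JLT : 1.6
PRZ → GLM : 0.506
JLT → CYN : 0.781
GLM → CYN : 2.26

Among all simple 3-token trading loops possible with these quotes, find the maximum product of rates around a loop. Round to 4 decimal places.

PRZ→CYN→JLT→PRZ: 1.27 × 1.34 × 0.653 = 1.11128
PRZ→JLT→CYN→PRZ: 1.6 × 0.781 × 0.828 = 1.03467
GLM→JLT→PRZ→GLM: 3 × 0.653 × 0.506 = 0.99125
GLM→CYN→PRZ→GLM: 2.26 × 0.828 × 0.506 = 0.94687
Maximum is PRZ→CYN→JLT→PRZ at 1.1113; arbitrage exists.

1.1113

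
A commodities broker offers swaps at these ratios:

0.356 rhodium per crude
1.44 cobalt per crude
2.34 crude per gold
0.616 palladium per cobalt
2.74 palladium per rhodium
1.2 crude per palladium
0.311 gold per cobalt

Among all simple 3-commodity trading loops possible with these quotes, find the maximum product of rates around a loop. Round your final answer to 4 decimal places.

crude→rhodium→palladium→crude: 0.356 × 2.74 × 1.2 = 1.17053
crude→cobalt→palladium→crude: 1.44 × 0.616 × 1.2 = 1.06445
crude→cobalt→gold→crude: 1.44 × 0.311 × 2.34 = 1.04795
Maximum is crude→rhodium→palladium→crude at 1.1705; arbitrage exists.

1.1705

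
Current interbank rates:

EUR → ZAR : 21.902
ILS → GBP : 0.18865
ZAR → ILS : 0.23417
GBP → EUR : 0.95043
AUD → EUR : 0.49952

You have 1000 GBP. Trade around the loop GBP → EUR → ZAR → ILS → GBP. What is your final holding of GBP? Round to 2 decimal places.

1000 GBP × 0.95043 = 950.43 EUR
950.43 EUR × 21.902 = 20816.31786 ZAR
20816.31786 ZAR × 0.23417 = 4874.5571532762 ILS
4874.5571532762 ILS × 0.18865 = 919.58520696555513 GBP

919.59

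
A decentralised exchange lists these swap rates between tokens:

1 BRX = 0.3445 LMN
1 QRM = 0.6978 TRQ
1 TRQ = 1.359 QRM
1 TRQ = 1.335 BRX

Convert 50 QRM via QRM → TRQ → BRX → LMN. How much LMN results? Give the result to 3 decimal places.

50 QRM × 0.6978 = 34.89 TRQ
34.89 TRQ × 1.335 = 46.57815 BRX
46.57815 BRX × 0.3445 = 16.046172675 LMN

16.046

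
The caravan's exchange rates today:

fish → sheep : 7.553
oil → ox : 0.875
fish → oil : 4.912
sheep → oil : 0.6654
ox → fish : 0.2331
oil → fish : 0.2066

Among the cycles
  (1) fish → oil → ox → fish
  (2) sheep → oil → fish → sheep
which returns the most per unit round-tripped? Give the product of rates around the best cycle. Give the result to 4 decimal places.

1.0383

(1) 4.912 × 0.875 × 0.2331 = 1.00186
(2) 0.6654 × 0.2066 × 7.553 = 1.03832
Highest is cycle (2) at 1.0383 (>1, arbitrage).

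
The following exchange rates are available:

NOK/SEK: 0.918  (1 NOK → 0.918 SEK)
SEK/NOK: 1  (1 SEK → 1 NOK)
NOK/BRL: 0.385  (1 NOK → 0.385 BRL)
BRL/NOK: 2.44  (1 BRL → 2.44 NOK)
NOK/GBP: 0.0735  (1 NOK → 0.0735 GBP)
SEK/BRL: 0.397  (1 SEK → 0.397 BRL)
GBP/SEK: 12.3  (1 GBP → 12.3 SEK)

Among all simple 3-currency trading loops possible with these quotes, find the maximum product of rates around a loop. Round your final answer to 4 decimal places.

GBP→SEK→NOK→GBP: 12.3 × 1 × 0.0735 = 0.90405
NOK→SEK→BRL→NOK: 0.918 × 0.397 × 2.44 = 0.88925
Maximum is GBP→SEK→NOK→GBP at 0.9041; no arbitrage — every cycle loses value.

0.9041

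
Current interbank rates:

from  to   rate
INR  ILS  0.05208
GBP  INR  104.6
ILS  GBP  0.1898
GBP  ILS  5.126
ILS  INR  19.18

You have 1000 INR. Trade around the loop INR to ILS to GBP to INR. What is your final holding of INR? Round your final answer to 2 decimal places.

1033.95

1000 INR × 0.05208 = 52.08 ILS
52.08 ILS × 0.1898 = 9.884784 GBP
9.884784 GBP × 104.6 = 1033.9484064 INR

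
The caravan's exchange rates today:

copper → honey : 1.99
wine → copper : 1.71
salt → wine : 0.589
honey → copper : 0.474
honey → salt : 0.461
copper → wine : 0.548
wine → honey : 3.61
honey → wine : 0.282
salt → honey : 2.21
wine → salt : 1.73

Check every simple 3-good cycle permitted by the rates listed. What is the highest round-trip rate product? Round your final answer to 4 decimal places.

1.0782

wine→salt→honey→wine: 1.73 × 2.21 × 0.282 = 1.07817
wine→honey→salt→wine: 3.61 × 0.461 × 0.589 = 0.98022
wine→copper→honey→wine: 1.71 × 1.99 × 0.282 = 0.95962
wine→honey→copper→wine: 3.61 × 0.474 × 0.548 = 0.93770
Maximum is wine→salt→honey→wine at 1.0782; arbitrage exists.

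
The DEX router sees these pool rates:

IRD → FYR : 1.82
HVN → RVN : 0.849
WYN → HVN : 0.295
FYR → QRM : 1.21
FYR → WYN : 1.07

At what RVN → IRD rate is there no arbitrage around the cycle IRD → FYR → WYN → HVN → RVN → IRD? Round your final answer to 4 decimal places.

Known legs of the cycle: 1.82 × 1.07 × 0.295 × 0.849 = 0.487736067
For no arbitrage the full-cycle product must be 1, so the missing rate is 1 / 0.487736067 ≈ 2.050289.

2.0503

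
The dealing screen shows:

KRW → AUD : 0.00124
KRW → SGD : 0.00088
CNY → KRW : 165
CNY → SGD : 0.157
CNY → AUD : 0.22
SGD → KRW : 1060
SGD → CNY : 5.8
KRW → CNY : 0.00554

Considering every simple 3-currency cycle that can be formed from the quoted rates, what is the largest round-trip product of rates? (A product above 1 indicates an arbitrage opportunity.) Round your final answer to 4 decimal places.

SGD→KRW→CNY→SGD: 1060 × 0.00554 × 0.157 = 0.92197
SGD→CNY→KRW→SGD: 5.8 × 165 × 0.00088 = 0.84216
Maximum is SGD→KRW→CNY→SGD at 0.9220; no arbitrage — every cycle loses value.

0.9220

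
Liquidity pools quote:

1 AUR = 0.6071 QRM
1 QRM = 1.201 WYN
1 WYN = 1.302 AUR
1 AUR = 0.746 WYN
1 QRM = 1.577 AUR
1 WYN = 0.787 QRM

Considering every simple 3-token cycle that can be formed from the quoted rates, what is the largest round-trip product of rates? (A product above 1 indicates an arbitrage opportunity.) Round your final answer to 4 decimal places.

0.9493

QRM→WYN→AUR→QRM: 1.201 × 1.302 × 0.6071 = 0.94932
QRM→AUR→WYN→QRM: 1.577 × 0.746 × 0.787 = 0.92586
Maximum is QRM→WYN→AUR→QRM at 0.9493; no arbitrage — every cycle loses value.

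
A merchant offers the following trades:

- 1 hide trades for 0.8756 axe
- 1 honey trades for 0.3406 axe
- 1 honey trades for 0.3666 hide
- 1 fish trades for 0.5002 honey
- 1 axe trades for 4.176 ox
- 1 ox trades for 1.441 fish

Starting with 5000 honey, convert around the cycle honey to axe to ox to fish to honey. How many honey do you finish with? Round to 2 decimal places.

5126.05

5000 honey × 0.3406 = 1703 axe
1703 axe × 4.176 = 7111.728 ox
7111.728 ox × 1.441 = 10248.000048 fish
10248.000048 fish × 0.5002 = 5126.0496240096 honey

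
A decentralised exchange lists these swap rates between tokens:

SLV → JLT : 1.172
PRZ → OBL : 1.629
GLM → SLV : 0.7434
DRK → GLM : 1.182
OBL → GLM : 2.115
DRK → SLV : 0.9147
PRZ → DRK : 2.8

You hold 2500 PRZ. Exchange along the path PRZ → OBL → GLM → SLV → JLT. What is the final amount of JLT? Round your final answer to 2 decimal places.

2500 PRZ × 1.629 = 4072.5 OBL
4072.5 OBL × 2.115 = 8613.3375 GLM
8613.3375 GLM × 0.7434 = 6403.1550975 SLV
6403.1550975 SLV × 1.172 = 7504.49777427 JLT

7504.50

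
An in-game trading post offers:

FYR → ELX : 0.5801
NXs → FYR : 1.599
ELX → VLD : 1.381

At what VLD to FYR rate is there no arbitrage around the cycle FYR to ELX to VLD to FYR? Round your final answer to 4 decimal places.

Known legs of the cycle: 0.5801 × 1.381 = 0.8011181
For no arbitrage the full-cycle product must be 1, so the missing rate is 1 / 0.8011181 ≈ 1.248255.

1.2483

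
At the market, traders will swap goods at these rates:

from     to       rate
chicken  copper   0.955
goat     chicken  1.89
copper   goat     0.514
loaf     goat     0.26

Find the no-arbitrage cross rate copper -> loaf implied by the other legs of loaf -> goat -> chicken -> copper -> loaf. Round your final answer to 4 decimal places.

Known legs of the cycle: 0.26 × 1.89 × 0.955 = 0.469287
For no arbitrage the full-cycle product must be 1, so the missing rate is 1 / 0.469287 ≈ 2.130892.

2.1309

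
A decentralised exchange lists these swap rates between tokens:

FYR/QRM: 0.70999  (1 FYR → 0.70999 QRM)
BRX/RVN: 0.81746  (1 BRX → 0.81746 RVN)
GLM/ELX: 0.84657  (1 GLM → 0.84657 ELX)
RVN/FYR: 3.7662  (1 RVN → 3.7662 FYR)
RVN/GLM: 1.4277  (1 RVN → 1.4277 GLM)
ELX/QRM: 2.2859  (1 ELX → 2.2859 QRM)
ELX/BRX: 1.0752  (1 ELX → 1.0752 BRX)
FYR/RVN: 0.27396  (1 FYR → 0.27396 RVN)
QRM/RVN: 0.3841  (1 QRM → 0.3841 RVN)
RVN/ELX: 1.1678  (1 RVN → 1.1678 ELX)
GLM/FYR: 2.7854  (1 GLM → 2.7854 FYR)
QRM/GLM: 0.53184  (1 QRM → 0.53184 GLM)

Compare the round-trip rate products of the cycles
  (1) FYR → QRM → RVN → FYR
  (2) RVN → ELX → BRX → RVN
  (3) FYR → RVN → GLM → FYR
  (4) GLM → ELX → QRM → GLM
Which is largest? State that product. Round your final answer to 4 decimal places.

1.0895

(1) 0.70999 × 0.3841 × 3.7662 = 1.02707
(2) 1.1678 × 1.0752 × 0.81746 = 1.02642
(3) 0.27396 × 1.4277 × 2.7854 = 1.08946
(4) 0.84657 × 2.2859 × 0.53184 = 1.02920
Highest is cycle (3) at 1.0895 (>1, arbitrage).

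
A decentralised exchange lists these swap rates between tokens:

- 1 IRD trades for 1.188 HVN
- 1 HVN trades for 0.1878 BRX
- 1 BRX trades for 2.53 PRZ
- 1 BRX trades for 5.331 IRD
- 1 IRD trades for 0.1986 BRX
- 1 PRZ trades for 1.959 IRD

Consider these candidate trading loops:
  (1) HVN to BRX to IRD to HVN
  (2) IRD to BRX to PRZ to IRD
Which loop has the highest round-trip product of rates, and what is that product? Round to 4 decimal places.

(1) 0.1878 × 5.331 × 1.188 = 1.18938
(2) 0.1986 × 2.53 × 1.959 = 0.98432
Highest is cycle (1) at 1.1894 (>1, arbitrage).

1.1894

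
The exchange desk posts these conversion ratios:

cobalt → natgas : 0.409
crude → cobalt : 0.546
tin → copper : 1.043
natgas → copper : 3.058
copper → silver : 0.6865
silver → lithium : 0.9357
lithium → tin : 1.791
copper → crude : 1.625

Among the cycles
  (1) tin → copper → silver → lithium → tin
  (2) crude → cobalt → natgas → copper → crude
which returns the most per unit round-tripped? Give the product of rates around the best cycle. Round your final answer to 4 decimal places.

1.1999

(1) 1.043 × 0.6865 × 0.9357 × 1.791 = 1.19993
(2) 0.546 × 0.409 × 3.058 × 1.625 = 1.10970
Highest is cycle (1) at 1.1999 (>1, arbitrage).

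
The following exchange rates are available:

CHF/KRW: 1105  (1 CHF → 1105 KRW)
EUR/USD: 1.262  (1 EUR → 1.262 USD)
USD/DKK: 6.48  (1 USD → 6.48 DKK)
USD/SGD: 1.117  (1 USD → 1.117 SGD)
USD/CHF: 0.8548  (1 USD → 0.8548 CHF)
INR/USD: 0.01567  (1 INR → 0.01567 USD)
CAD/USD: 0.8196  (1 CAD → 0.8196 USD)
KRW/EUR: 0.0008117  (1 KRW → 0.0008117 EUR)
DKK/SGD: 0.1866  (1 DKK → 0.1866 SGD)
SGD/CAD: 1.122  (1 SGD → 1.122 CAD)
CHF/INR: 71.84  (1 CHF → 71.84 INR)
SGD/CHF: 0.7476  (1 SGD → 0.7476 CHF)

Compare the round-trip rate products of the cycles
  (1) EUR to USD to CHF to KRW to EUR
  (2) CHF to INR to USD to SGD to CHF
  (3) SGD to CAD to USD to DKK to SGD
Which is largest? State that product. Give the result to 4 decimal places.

(1) 1.262 × 0.8548 × 1105 × 0.0008117 = 0.96757
(2) 71.84 × 0.01567 × 1.117 × 0.7476 = 0.94006
(3) 1.122 × 0.8196 × 6.48 × 0.1866 = 1.11194
Highest is cycle (3) at 1.1119 (>1, arbitrage).

1.1119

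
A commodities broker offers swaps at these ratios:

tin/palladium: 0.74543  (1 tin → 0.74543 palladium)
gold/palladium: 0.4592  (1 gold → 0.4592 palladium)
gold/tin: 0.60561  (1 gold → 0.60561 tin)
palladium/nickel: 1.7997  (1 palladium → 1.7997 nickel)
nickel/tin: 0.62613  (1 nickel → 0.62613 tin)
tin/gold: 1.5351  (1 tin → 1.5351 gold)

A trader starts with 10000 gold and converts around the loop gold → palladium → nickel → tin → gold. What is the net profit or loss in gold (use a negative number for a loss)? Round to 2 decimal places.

-2056.66

10000 gold × 0.4592 = 4592 palladium
4592 palladium × 1.7997 = 8264.2224 nickel
8264.2224 nickel × 0.62613 = 5174.477571312 tin
5174.477571312 tin × 1.5351 = 7943.3405197210512 gold
Net change: 7943.3405197210512 − 10000 = -2056.6594802789488 gold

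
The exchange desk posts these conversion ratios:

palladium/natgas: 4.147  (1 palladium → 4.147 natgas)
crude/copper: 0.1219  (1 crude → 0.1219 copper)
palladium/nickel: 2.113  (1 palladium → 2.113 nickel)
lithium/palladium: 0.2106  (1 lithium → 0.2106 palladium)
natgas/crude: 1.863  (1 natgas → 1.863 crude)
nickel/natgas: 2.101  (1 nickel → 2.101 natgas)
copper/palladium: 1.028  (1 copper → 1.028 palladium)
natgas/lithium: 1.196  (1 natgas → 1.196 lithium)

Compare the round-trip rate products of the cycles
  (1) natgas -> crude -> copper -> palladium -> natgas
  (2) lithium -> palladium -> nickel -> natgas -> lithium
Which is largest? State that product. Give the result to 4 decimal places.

1.1182

(1) 1.863 × 0.1219 × 1.028 × 4.147 = 0.96815
(2) 0.2106 × 2.113 × 2.101 × 1.196 = 1.11819
Highest is cycle (2) at 1.1182 (>1, arbitrage).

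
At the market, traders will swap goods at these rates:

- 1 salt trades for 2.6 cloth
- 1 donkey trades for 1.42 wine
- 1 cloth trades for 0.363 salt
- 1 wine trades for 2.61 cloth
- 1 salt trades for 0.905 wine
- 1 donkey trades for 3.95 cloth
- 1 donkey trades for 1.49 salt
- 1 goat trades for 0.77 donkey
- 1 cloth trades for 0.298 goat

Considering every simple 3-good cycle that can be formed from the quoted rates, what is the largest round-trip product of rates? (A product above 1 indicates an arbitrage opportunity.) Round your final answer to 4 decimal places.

0.9064

donkey→cloth→goat→donkey: 3.95 × 0.298 × 0.77 = 0.90637
cloth→salt→wine→cloth: 0.363 × 0.905 × 2.61 = 0.85742
Maximum is donkey→cloth→goat→donkey at 0.9064; no arbitrage — every cycle loses value.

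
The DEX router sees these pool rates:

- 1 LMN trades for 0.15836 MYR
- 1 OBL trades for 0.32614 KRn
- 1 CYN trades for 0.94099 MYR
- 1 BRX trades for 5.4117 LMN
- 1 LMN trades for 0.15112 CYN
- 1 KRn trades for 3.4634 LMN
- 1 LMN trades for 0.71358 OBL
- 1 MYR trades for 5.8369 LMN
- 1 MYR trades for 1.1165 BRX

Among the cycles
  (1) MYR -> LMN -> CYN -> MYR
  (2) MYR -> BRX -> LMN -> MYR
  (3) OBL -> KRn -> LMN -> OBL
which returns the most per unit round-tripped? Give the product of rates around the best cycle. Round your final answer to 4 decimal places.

(1) 5.8369 × 0.15112 × 0.94099 = 0.83002
(2) 1.1165 × 5.4117 × 0.15836 = 0.95684
(3) 0.32614 × 3.4634 × 0.71358 = 0.80603
Highest is cycle (2) at 0.9568 (≤1, no arbitrage).

0.9568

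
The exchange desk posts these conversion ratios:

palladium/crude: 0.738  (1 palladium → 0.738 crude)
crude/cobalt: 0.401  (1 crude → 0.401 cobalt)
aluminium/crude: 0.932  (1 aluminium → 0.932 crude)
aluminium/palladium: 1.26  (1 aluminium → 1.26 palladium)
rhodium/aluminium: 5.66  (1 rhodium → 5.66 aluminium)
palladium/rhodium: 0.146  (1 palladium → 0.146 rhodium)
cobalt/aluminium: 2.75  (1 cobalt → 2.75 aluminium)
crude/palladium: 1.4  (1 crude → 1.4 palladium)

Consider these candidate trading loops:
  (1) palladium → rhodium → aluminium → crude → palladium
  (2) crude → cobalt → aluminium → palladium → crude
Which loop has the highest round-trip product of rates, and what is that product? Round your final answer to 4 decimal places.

(1) 0.146 × 5.66 × 0.932 × 1.4 = 1.07823
(2) 0.401 × 2.75 × 1.26 × 0.738 = 1.02543
Highest is cycle (1) at 1.0782 (>1, arbitrage).

1.0782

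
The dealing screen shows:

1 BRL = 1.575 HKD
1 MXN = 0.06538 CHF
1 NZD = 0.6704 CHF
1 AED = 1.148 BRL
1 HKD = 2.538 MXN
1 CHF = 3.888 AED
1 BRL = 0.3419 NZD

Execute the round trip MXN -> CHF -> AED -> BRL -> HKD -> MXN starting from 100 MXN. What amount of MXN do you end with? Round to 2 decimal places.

100 MXN × 0.06538 = 6.538 CHF
6.538 CHF × 3.888 = 25.419744 AED
25.419744 AED × 1.148 = 29.181866112 BRL
29.181866112 BRL × 1.575 = 45.9614391264 HKD
45.9614391264 HKD × 2.538 = 116.6501325028032 MXN

116.65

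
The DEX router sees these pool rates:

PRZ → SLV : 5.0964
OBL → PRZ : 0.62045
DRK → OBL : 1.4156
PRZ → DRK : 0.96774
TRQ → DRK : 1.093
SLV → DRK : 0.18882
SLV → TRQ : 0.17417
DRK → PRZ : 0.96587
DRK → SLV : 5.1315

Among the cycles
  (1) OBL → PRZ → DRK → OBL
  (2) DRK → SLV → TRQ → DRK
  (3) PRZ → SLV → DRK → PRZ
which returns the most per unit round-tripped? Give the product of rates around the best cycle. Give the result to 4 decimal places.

(1) 0.62045 × 0.96774 × 1.4156 = 0.84997
(2) 5.1315 × 0.17417 × 1.093 = 0.97687
(3) 5.0964 × 0.18882 × 0.96587 = 0.92946
Highest is cycle (2) at 0.9769 (≤1, no arbitrage).

0.9769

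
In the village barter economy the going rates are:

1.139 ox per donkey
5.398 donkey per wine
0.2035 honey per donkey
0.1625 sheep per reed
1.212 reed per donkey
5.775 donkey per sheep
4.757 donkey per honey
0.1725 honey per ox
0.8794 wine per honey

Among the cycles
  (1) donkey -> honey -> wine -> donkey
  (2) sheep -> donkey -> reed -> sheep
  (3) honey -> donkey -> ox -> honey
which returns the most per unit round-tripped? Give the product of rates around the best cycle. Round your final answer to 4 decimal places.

(1) 0.2035 × 0.8794 × 5.398 = 0.96601
(2) 5.775 × 1.212 × 0.1625 = 1.13739
(3) 4.757 × 1.139 × 0.1725 = 0.93464
Highest is cycle (2) at 1.1374 (>1, arbitrage).

1.1374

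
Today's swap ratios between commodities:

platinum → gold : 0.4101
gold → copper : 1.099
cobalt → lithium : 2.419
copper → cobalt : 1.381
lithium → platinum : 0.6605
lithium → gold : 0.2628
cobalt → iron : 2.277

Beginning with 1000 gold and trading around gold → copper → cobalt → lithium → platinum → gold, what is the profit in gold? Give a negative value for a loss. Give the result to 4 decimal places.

-5.5342

1000 gold × 1.099 = 1099 copper
1099 copper × 1.381 = 1517.719 cobalt
1517.719 cobalt × 2.419 = 3671.362261 lithium
3671.362261 lithium × 0.6605 = 2424.9347733905 platinum
2424.9347733905 platinum × 0.4101 = 994.46575056744405 gold
Net change: 994.46575056744405 − 1000 = -5.53424943255595 gold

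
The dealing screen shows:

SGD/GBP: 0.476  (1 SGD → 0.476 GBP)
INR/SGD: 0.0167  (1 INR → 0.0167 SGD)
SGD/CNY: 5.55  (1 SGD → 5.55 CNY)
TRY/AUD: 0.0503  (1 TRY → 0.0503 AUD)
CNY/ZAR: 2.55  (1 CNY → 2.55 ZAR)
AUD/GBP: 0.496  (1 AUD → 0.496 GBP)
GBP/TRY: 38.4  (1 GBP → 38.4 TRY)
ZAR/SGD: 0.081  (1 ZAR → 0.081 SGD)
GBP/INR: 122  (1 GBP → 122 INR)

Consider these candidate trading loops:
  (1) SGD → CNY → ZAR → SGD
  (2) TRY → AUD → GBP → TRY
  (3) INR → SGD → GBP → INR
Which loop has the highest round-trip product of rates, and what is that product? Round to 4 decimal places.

1.1464

(1) 5.55 × 2.55 × 0.081 = 1.14635
(2) 0.0503 × 0.496 × 38.4 = 0.95803
(3) 0.0167 × 0.476 × 122 = 0.96980
Highest is cycle (1) at 1.1464 (>1, arbitrage).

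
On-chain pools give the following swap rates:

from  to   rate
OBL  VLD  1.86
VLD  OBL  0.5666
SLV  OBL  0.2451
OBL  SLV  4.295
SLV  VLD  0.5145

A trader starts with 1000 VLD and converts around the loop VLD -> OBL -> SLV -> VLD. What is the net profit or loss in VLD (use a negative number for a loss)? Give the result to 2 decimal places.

1000 VLD × 0.5666 = 566.6 OBL
566.6 OBL × 4.295 = 2433.547 SLV
2433.547 SLV × 0.5145 = 1252.0599315 VLD
Net change: 1252.0599315 − 1000 = 252.0599315 VLD

252.06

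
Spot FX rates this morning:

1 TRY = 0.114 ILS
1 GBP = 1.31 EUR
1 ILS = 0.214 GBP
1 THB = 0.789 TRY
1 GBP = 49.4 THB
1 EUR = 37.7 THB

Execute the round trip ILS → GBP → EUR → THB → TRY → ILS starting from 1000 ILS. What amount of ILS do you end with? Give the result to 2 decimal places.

950.62

1000 ILS × 0.214 = 214 GBP
214 GBP × 1.31 = 280.34 EUR
280.34 EUR × 37.7 = 10568.818 THB
10568.818 THB × 0.789 = 8338.797402 TRY
8338.797402 TRY × 0.114 = 950.622903828 ILS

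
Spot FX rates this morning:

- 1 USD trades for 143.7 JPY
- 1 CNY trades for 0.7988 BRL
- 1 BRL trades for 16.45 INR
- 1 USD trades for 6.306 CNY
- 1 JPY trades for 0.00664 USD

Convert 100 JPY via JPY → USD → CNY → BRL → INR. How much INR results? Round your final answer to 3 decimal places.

100 JPY × 0.00664 = 0.664 USD
0.664 USD × 6.306 = 4.187184 CNY
4.187184 CNY × 0.7988 = 3.3447225792 BRL
3.3447225792 BRL × 16.45 = 55.02068642784 INR

55.021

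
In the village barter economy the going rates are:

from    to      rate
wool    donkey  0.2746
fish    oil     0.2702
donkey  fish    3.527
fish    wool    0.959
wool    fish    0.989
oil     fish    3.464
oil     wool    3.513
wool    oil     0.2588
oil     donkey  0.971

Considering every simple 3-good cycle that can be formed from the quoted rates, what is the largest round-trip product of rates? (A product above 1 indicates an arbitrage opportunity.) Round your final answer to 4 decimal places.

0.9388

oil→wool→fish→oil: 3.513 × 0.989 × 0.2702 = 0.93877
donkey→fish→wool→donkey: 3.527 × 0.959 × 0.2746 = 0.92881
donkey→fish→oil→donkey: 3.527 × 0.2702 × 0.971 = 0.92536
oil→fish→wool→oil: 3.464 × 0.959 × 0.2588 = 0.85973
Maximum is oil→wool→fish→oil at 0.9388; no arbitrage — every cycle loses value.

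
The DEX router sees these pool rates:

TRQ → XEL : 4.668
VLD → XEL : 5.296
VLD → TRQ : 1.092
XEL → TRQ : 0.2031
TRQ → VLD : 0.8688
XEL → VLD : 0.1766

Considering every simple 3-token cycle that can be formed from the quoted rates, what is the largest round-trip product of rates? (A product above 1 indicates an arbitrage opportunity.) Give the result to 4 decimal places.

0.9345

TRQ→VLD→XEL→TRQ: 0.8688 × 5.296 × 0.2031 = 0.93450
TRQ→XEL→VLD→TRQ: 4.668 × 0.1766 × 1.092 = 0.90021
Maximum is TRQ→VLD→XEL→TRQ at 0.9345; no arbitrage — every cycle loses value.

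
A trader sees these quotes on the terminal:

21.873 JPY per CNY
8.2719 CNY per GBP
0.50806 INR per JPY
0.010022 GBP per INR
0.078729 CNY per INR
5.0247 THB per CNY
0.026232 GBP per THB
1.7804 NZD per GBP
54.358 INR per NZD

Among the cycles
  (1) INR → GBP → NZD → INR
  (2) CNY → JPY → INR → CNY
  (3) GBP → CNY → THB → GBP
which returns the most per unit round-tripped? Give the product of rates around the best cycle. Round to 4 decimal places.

(1) 0.010022 × 1.7804 × 54.358 = 0.96992
(2) 21.873 × 0.50806 × 0.078729 = 0.87490
(3) 8.2719 × 5.0247 × 0.026232 = 1.09030
Highest is cycle (3) at 1.0903 (>1, arbitrage).

1.0903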